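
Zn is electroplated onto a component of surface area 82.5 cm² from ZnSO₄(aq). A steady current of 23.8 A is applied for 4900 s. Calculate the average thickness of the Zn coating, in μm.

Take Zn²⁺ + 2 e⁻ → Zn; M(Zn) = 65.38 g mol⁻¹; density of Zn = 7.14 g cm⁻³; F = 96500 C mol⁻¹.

671 μm

Q = I·t = 23.80 × 4900.0 = 116600 C; n(e⁻) = 1.208 mol.
n(Zn) = n(e⁻)/2 = 0.6042 mol, so m = 0.6042 × 65.38 = 39.51 g.
Volume = m/ρ = 39.51 / 7.14 = 5.533 cm³.
Thickness = V/A = 5.533 / 82.5 = 0.0671 cm = 671 μm.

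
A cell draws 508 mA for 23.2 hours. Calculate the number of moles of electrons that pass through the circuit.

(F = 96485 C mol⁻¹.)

Q = I·t = 0.5080 A × 83520 s = 42430 C.
n(e⁻) = Q/F = 42430 / 96485 = 0.440 mol.

0.440 mol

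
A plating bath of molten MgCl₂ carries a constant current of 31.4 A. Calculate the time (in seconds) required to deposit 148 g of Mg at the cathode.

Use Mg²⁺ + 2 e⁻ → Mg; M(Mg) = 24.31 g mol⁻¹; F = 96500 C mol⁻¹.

n(Mg) = m/M = 148 / 24.31 = 6.088 mol.
Each Mg atom requires 2 electrons, so n(e⁻) = 2 × 6.088 = 12.18 mol.
Q = n(e⁻)·F = 12.18 × 96500 = 1175000 C.
t = Q/I = 1175000 / 31.40 A = 37420 s.

37400 s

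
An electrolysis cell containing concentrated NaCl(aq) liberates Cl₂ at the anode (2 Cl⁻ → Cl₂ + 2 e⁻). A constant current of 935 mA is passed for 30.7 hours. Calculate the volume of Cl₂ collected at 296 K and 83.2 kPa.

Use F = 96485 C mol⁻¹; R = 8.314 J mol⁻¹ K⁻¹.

15.8 L

Q = I·t = 0.9350 A × 110520 s = 103300 C.
n(e⁻) = Q/F = 103300 / 96485 = 1.071 mol.
2 electrons are transferred per Cl₂ molecule, so n(Cl₂) = 1.071 / 2 = 0.5355 mol.
V = nRT/P = (0.5355 × 8.314 × 296) / (83.2 × 10³ Pa) = 0.0158 m³ = 15.8 L.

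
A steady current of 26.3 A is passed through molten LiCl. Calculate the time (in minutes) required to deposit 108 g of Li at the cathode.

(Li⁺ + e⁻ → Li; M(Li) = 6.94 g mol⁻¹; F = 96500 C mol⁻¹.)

952 min

n(Li) = m/M = 108 / 6.94 = 15.56 mol.
Each Li atom requires 1 electron, so n(e⁻) = 1 × 15.56 = 15.56 mol.
Q = n(e⁻)·F = 15.56 × 96500 = 1502000 C.
t = Q/I = 1502000 / 26.30 A = 57100 s = 952 min.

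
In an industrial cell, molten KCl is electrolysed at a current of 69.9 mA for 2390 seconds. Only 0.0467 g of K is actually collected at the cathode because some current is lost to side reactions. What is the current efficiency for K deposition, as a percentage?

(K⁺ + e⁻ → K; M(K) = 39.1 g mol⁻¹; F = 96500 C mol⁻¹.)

69.0 %

Q = I·t = 0.06990 × 2390.0 = 167.1 C; n(e⁻) = 167.1/96500 = 0.001731 mol.
Theoretical n(K) = n(e⁻)/1 = 0.001731 mol, i.e. m_theo = 0.001731 × 39.1 = 0.06769 g.
Efficiency = m_actual / m_theo = 0.0467 / 0.06769 = 69.0 %.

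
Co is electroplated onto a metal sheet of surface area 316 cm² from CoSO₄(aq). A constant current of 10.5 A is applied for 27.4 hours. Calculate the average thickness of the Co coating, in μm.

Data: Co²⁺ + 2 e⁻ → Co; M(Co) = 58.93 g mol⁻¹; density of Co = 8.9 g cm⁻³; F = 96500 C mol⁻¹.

Q = I·t = 10.50 × 98640 = 1036000 C; n(e⁻) = 10.73 mol.
n(Co) = n(e⁻)/2 = 5.366 mol, so m = 5.366 × 58.93 = 316.2 g.
Volume = m/ρ = 316.2 / 8.9 = 35.53 cm³.
Thickness = V/A = 35.53 / 316 = 0.112 cm = 1120 μm.

1120 μm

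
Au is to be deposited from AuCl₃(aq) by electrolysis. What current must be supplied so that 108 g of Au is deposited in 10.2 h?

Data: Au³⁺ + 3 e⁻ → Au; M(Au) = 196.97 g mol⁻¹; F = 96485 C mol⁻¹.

4.32 A

n(Au) = 108 / 196.97 = 0.5483 mol.
n(e⁻) = 3 × 0.5483 = 1.645 mol.
Q = n(e⁻)·F = 1.645 × 96485 = 158700 C.
I = Q/t = 158700 / 36720 s = 4.32 A.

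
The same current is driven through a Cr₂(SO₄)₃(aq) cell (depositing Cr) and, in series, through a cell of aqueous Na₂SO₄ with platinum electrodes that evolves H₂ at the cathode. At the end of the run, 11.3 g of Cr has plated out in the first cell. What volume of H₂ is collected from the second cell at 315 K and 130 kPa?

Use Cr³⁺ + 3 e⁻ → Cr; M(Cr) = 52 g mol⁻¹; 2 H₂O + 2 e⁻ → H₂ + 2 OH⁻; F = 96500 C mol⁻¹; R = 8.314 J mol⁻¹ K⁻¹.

6.57 L

n(Cr) = 11.3 / 52 = 0.2173 mol, so n(e⁻) = 3 × 0.2173 = 0.6519 mol.
The cells are in series, so the same 0.6519 mol of electrons passes through the second cell.
2 H₂O + 2 e⁻ → H₂ + 2 OH⁻ — 2 mol e⁻ per mol H₂, so n(H₂) = 0.6519/2 = 0.3260 mol.
V = nRT/P = (0.3260 × 8.314 × 315) / (130 × 10³) = 0.00657 m³ = 6.57 L.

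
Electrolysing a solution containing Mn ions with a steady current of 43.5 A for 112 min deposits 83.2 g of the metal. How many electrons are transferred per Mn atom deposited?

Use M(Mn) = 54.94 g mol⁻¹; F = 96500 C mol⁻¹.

Q = I·t = 43.50 A × 6720.0 s = 292300 C, so n(e⁻) = 292300/96500 = 3.029 mol.
n(Mn) deposited = 83.2 / 54.94 = 1.514 mol.
Electrons per atom = n(e⁻)/n(Mn) = 3.029 / 1.514 = 2.00 ≈ 2, so the ion is Mn²⁺.

2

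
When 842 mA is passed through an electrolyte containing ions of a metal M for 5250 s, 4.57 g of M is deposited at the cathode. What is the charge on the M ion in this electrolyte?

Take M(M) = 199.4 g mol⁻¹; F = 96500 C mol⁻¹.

Q = I·t = 0.8420 A × 5250.0 s = 4420 C, so n(e⁻) = 4420/96500 = 0.04581 mol.
n(M) deposited = 4.57 / 199.4 = 0.02292 mol.
Electrons per atom = n(e⁻)/n(M) = 0.04581 / 0.02292 = 2.00 ≈ 2, so the ion is M²⁺.

+2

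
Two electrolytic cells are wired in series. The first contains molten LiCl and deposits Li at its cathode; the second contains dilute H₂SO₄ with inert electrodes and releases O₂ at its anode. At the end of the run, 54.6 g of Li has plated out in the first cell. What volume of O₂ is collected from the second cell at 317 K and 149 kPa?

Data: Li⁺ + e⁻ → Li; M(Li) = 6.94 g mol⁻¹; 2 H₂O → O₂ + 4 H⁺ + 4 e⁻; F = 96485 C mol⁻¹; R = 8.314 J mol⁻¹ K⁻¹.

34.8 L

n(Li) = 54.6 / 6.94 = 7.867 mol, so n(e⁻) = 1 × 7.867 = 7.867 mol.
The cells are in series, so the same 7.867 mol of electrons passes through the second cell.
2 H₂O → O₂ + 4 H⁺ + 4 e⁻ — 4 mol e⁻ per mol O₂, so n(O₂) = 7.867/4 = 1.967 mol.
V = nRT/P = (1.967 × 8.314 × 317) / (149 × 10³) = 0.0348 m³ = 34.8 L.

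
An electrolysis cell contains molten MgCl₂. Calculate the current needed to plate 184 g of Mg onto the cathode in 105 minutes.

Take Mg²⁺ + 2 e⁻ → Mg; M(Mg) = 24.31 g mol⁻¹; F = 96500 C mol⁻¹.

232 A

n(Mg) = 184 / 24.31 = 7.569 mol.
n(e⁻) = 2 × 7.569 = 15.14 mol.
Q = n(e⁻)·F = 15.14 × 96500 = 1461000 C.
I = Q/t = 1461000 / 6300.0 s = 232 A.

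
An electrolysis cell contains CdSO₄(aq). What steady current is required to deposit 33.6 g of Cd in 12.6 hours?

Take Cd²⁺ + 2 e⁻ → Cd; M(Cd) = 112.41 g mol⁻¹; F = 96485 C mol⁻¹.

1.27 A

n(Cd) = 33.6 / 112.41 = 0.2989 mol.
n(e⁻) = 2 × 0.2989 = 0.5978 mol.
Q = n(e⁻)·F = 0.5978 × 96485 = 57680 C.
I = Q/t = 57680 / 45360 s = 1.27 A.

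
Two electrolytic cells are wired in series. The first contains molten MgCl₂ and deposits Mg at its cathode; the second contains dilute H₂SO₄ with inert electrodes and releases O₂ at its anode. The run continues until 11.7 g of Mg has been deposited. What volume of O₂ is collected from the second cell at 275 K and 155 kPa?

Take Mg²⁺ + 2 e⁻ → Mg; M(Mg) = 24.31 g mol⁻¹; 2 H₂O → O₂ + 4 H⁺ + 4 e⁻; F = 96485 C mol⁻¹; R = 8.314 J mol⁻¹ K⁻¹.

3.55 L

n(Mg) = 11.7 / 24.31 = 0.4813 mol, so n(e⁻) = 2 × 0.4813 = 0.9626 mol.
The cells are in series, so the same 0.9626 mol of electrons passes through the second cell.
2 H₂O → O₂ + 4 H⁺ + 4 e⁻ — 4 mol e⁻ per mol O₂, so n(O₂) = 0.9626/4 = 0.2406 mol.
V = nRT/P = (0.2406 × 8.314 × 275) / (155 × 10³) = 0.00355 m³ = 3.55 L.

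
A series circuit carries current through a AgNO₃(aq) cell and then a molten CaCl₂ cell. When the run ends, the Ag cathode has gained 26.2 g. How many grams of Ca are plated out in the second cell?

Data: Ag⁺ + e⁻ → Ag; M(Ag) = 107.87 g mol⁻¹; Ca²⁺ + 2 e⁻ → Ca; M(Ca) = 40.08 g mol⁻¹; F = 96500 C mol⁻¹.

n(Ag) = 26.2 / 107.87 = 0.2429 mol.
Since Ag⁺ + e⁻ → Ag, n(e⁻) passed = 1 × 0.2429 = 0.2429 mol.
Cells in series carry the same charge, so the same 0.2429 mol of electrons passes through cell 2.
Ca²⁺ + 2 e⁻ → Ca, so n(Ca) = 0.2429 / 2 = 0.1214 mol.
m(Ca) = 0.1214 × 40.08 = 4.87 g.

4.87 g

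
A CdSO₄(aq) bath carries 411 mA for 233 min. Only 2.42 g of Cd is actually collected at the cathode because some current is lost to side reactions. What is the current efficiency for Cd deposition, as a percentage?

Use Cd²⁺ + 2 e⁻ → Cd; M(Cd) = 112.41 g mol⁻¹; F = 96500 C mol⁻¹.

Q = I·t = 0.4110 × 13980 = 5746 C; n(e⁻) = 5746/96500 = 0.05954 mol.
Theoretical n(Cd) = n(e⁻)/2 = 0.02977 mol, i.e. m_theo = 0.02977 × 112.41 = 3.347 g.
Efficiency = m_actual / m_theo = 2.42 / 3.347 = 72.3 %.

72.3 %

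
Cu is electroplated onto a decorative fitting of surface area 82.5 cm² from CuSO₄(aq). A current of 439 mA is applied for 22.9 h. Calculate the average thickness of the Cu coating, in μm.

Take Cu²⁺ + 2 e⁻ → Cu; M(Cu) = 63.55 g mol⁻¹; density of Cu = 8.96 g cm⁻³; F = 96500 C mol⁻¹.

Q = I·t = 0.4390 × 82440 = 36190 C; n(e⁻) = 0.3750 mol.
n(Cu) = n(e⁻)/2 = 0.1875 mol, so m = 0.1875 × 63.55 = 11.92 g.
Volume = m/ρ = 11.92 / 8.96 = 1.330 cm³.
Thickness = V/A = 1.330 / 82.5 = 0.0161 cm = 161 μm.

161 μm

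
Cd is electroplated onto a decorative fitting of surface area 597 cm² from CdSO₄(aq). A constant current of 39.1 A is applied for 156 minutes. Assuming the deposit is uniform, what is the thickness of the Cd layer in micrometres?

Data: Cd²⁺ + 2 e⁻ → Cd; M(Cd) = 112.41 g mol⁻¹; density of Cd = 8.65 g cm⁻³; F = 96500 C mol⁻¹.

413 μm

Q = I·t = 39.10 × 9360.0 = 366000 C; n(e⁻) = 3.792 mol.
n(Cd) = n(e⁻)/2 = 1.896 mol, so m = 1.896 × 112.41 = 213.2 g.
Volume = m/ρ = 213.2 / 8.65 = 24.64 cm³.
Thickness = V/A = 24.64 / 597 = 0.0413 cm = 413 μm.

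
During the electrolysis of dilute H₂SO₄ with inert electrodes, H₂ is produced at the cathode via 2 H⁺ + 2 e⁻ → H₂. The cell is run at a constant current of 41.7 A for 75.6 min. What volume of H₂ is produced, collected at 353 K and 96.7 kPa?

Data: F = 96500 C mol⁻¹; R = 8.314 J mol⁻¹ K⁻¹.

Q = I·t = 41.70 A × 4536.0 s = 189200 C.
n(e⁻) = Q/F = 189200 / 96500 = 1.960 mol.
2 electrons are transferred per H₂ molecule, so n(H₂) = 1.960 / 2 = 0.9801 mol.
V = nRT/P = (0.9801 × 8.314 × 353) / (96.7 × 10³ Pa) = 0.0297 m³ = 29.7 L.

29.7 L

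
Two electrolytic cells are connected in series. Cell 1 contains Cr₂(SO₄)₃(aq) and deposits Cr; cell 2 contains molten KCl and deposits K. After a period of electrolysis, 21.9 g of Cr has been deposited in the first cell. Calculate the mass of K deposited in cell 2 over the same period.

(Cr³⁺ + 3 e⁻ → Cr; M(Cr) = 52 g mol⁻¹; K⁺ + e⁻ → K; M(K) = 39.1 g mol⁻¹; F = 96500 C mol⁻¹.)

n(Cr) = 21.9 / 52 = 0.4212 mol.
Since Cr³⁺ + 3 e⁻ → Cr, n(e⁻) passed = 3 × 0.4212 = 1.263 mol.
Cells in series carry the same charge, so the same 1.263 mol of electrons passes through cell 2.
K⁺ + e⁻ → K, so n(K) = 1.263 / 1 = 1.263 mol.
m(K) = 1.263 × 39.1 = 49.4 g.

49.4 g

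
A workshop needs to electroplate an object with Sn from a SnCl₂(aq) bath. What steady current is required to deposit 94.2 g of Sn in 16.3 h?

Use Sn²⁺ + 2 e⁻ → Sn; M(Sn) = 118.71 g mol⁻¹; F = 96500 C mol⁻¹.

2.61 A

n(Sn) = 94.2 / 118.71 = 0.7935 mol.
n(e⁻) = 2 × 0.7935 = 1.587 mol.
Q = n(e⁻)·F = 1.587 × 96500 = 153200 C.
I = Q/t = 153200 / 58680 s = 2.61 A.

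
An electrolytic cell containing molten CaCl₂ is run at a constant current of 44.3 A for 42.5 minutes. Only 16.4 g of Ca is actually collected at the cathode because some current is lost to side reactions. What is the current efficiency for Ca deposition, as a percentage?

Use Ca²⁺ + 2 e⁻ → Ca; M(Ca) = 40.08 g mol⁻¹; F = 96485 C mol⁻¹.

Q = I·t = 44.30 × 2550.0 = 113000 C; n(e⁻) = 113000/96485 = 1.171 mol.
Theoretical n(Ca) = n(e⁻)/2 = 0.5854 mol, i.e. m_theo = 0.5854 × 40.08 = 23.46 g.
Efficiency = m_actual / m_theo = 16.4 / 23.46 = 69.9 %.

69.9 %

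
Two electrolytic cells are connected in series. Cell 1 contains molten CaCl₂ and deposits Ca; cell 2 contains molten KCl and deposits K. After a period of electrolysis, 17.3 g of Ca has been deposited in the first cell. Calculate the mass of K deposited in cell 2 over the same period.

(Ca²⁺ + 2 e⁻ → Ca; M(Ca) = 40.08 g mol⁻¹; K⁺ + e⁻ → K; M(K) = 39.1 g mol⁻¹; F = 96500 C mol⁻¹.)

n(Ca) = 17.3 / 40.08 = 0.4316 mol.
Since Ca²⁺ + 2 e⁻ → Ca, n(e⁻) passed = 2 × 0.4316 = 0.8633 mol.
Cells in series carry the same charge, so the same 0.8633 mol of electrons passes through cell 2.
K⁺ + e⁻ → K, so n(K) = 0.8633 / 1 = 0.8633 mol.
m(K) = 0.8633 × 39.1 = 33.8 g.

33.8 g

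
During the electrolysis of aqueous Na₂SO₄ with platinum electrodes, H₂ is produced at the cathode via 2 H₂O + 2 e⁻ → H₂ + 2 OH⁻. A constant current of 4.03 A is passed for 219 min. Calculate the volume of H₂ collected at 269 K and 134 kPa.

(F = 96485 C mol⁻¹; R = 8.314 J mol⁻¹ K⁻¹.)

4.58 L

Q = I·t = 4.030 A × 13140 s = 52950 C.
n(e⁻) = Q/F = 52950 / 96485 = 0.5488 mol.
2 electrons are transferred per H₂ molecule, so n(H₂) = 0.5488 / 2 = 0.2744 mol.
V = nRT/P = (0.2744 × 8.314 × 269) / (134 × 10³ Pa) = 0.00458 m³ = 4.58 L.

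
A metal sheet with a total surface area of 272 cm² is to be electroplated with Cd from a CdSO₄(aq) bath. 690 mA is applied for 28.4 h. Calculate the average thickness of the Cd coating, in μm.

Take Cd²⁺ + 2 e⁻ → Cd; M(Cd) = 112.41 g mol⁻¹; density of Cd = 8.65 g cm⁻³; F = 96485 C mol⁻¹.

Q = I·t = 0.6900 × 102240 = 70550 C; n(e⁻) = 0.7312 mol.
n(Cd) = n(e⁻)/2 = 0.3656 mol, so m = 0.3656 × 112.41 = 41.09 g.
Volume = m/ρ = 41.09 / 8.65 = 4.751 cm³.
Thickness = V/A = 4.751 / 272 = 0.0175 cm = 175 μm.

175 μm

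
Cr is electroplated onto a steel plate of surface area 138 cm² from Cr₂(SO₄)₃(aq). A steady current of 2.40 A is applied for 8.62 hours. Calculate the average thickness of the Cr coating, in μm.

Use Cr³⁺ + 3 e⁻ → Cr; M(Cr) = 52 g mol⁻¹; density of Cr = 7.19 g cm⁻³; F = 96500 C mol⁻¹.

Q = I·t = 2.400 × 31032 = 74480 C; n(e⁻) = 0.7718 mol.
n(Cr) = n(e⁻)/3 = 0.2573 mol, so m = 0.2573 × 52 = 13.38 g.
Volume = m/ρ = 13.38 / 7.19 = 1.861 cm³.
Thickness = V/A = 1.861 / 138 = 0.0135 cm = 135 μm.

135 μm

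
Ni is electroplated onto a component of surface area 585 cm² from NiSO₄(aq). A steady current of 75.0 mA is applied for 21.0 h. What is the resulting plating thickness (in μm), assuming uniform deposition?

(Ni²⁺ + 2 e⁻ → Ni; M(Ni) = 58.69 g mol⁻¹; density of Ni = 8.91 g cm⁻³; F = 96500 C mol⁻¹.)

Q = I·t = 0.07500 × 75600 = 5670 C; n(e⁻) = 0.05876 mol.
n(Ni) = n(e⁻)/2 = 0.02938 mol, so m = 0.02938 × 58.69 = 1.724 g.
Volume = m/ρ = 1.724 / 8.91 = 0.1935 cm³.
Thickness = V/A = 0.1935 / 585 = 3.31 × 10⁻⁴ cm = 3.31 μm.

3.31 μm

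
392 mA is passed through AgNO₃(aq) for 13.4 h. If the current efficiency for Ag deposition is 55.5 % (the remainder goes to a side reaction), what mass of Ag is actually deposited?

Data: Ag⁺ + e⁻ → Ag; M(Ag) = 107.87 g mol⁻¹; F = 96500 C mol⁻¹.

11.7 g

Q = I·t = 0.3920 × 48240 = 18910 C.
n(e⁻) = 18910/96500 = 0.1960 mol; theoretically n(Ag) = 0.1960/1 = 0.1960 mol, m_theo = 21.14 g.
At 55.5 % efficiency, m_actual = 0.555 × 21.14 = 11.7 g.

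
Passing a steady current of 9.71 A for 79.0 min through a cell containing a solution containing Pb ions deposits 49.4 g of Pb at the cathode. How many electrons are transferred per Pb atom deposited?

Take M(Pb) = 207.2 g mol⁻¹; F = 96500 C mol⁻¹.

Q = I·t = 9.710 A × 4740.0 s = 46030 C, so n(e⁻) = 46030/96500 = 0.4769 mol.
n(Pb) deposited = 49.4 / 207.2 = 0.2384 mol.
Electrons per atom = n(e⁻)/n(Pb) = 0.4769 / 0.2384 = 2.00 ≈ 2, so the ion is Pb²⁺.

2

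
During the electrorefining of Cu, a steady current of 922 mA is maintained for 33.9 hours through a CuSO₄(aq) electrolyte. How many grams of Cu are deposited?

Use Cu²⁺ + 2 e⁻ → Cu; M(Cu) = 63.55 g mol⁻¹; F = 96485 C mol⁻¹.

Q = I·t = 0.9220 A × 122040 s = 112500 C.
n(e⁻) = Q/F = 112500 / 96485 = 1.166 mol.
Cu²⁺ + 2 e⁻ → Cu, so n(Cu) = n(e⁻)/2 = 0.5831 mol.
m = n·M = 0.5831 × 63.55 = 37.1 g.

37.1 g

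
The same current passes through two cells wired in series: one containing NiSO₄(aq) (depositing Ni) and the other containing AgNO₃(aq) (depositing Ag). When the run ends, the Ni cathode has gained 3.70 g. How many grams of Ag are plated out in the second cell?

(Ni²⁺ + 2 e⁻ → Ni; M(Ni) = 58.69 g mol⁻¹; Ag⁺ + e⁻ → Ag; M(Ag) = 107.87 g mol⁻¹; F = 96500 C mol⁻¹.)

13.6 g

n(Ni) = 3.70 / 58.69 = 0.06304 mol.
Since Ni²⁺ + 2 e⁻ → Ni, n(e⁻) passed = 2 × 0.06304 = 0.1261 mol.
Cells in series carry the same charge, so the same 0.1261 mol of electrons passes through cell 2.
Ag⁺ + e⁻ → Ag, so n(Ag) = 0.1261 / 1 = 0.1261 mol.
m(Ag) = 0.1261 × 107.87 = 13.6 g.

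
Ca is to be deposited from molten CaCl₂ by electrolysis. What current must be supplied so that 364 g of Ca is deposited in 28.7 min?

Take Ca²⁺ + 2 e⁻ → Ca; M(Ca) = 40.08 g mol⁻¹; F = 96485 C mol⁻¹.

1020 A

n(Ca) = 364 / 40.08 = 9.082 mol.
n(e⁻) = 2 × 9.082 = 18.16 mol.
Q = n(e⁻)·F = 18.16 × 96485 = 1753000 C.
I = Q/t = 1753000 / 1722.0 s = 1020 A.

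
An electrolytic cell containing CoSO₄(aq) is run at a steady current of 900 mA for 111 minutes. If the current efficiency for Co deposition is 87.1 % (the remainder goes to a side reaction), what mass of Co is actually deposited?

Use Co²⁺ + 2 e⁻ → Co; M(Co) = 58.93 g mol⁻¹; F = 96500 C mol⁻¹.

Q = I·t = 0.9000 × 6660.0 = 5994 C.
n(e⁻) = 5994/96500 = 0.06211 mol; theoretically n(Co) = 0.06211/2 = 0.03106 mol, m_theo = 1.830 g.
At 87.1 % efficiency, m_actual = 0.871 × 1.830 = 1.59 g.

1.59 g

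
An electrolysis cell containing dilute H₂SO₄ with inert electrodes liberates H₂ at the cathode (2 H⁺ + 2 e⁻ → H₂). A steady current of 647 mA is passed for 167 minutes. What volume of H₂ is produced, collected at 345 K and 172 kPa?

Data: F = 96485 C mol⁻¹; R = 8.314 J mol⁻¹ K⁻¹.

0.560 L

Q = I·t = 0.6470 A × 10020 s = 6483 C.
n(e⁻) = Q/F = 6483 / 96485 = 0.06719 mol.
2 electrons are transferred per H₂ molecule, so n(H₂) = 0.06719 / 2 = 0.03360 mol.
V = nRT/P = (0.03360 × 8.314 × 345) / (172 × 10³ Pa) = 5.60 × 10⁻⁴ m³ = 0.560 L.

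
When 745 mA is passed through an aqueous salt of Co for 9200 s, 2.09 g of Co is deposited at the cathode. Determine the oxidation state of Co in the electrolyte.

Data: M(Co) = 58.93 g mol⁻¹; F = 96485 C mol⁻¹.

+2

Q = I·t = 0.7450 A × 9200.0 s = 6854 C, so n(e⁻) = 6854/96485 = 0.07104 mol.
n(Co) deposited = 2.09 / 58.93 = 0.03547 mol.
Electrons per atom = n(e⁻)/n(Co) = 0.07104 / 0.03547 = 2.00 ≈ 2, so the ion is Co²⁺.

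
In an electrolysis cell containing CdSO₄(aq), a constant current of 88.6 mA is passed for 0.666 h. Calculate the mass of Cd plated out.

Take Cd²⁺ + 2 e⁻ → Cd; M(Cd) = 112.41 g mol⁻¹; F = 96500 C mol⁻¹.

Q = I·t = 0.08860 A × 2397.6 s = 212.4 C.
n(e⁻) = Q/F = 212.4 / 96500 = 0.002201 mol.
Cd²⁺ + 2 e⁻ → Cd, so n(Cd) = n(e⁻)/2 = 0.001101 mol.
m = n·M = 0.001101 × 112.41 = 0.124 g.

0.124 g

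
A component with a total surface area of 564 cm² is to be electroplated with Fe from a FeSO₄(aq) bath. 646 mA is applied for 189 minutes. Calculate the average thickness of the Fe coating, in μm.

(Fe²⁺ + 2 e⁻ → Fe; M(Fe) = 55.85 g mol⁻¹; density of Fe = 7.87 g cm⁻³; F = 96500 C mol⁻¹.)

Q = I·t = 0.6460 × 11340 = 7326 C; n(e⁻) = 0.07591 mol.
n(Fe) = n(e⁻)/2 = 0.03796 mol, so m = 0.03796 × 55.85 = 2.120 g.
Volume = m/ρ = 2.120 / 7.87 = 0.2694 cm³.
Thickness = V/A = 0.2694 / 564 = 4.78 × 10⁻⁴ cm = 4.78 μm.

4.78 μm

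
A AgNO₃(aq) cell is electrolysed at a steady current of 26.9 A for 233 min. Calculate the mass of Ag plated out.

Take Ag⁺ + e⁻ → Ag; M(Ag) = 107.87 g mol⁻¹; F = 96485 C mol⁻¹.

Q = I·t = 26.90 A × 13980 s = 376100 C.
n(e⁻) = Q/F = 376100 / 96485 = 3.898 mol.
Ag⁺ + e⁻ → Ag, so n(Ag) = n(e⁻)/1 = 3.898 mol.
m = n·M = 3.898 × 107.87 = 420 g.

420 g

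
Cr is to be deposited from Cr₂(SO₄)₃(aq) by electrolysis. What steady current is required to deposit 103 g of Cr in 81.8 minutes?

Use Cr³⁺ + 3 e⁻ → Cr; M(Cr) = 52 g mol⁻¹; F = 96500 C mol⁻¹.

117 A

n(Cr) = 103 / 52 = 1.981 mol.
n(e⁻) = 3 × 1.981 = 5.942 mol.
Q = n(e⁻)·F = 5.942 × 96500 = 573400 C.
I = Q/t = 573400 / 4908.0 s = 117 A.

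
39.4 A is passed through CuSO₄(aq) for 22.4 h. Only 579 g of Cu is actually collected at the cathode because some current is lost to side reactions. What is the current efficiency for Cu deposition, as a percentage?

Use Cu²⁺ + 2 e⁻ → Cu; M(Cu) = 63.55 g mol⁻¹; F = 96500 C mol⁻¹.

55.3 %

Q = I·t = 39.40 × 80640 = 3177000 C; n(e⁻) = 3177000/96500 = 32.92 mol.
Theoretical n(Cu) = n(e⁻)/2 = 16.46 mol, i.e. m_theo = 16.46 × 63.55 = 1046 g.
Efficiency = m_actual / m_theo = 579 / 1046 = 55.3 %.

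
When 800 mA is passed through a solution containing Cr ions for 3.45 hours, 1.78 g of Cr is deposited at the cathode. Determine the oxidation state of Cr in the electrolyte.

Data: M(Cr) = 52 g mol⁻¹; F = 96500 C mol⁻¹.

Q = I·t = 0.8000 A × 12420 s = 9936 C, so n(e⁻) = 9936/96500 = 0.1030 mol.
n(Cr) deposited = 1.78 / 52 = 0.03423 mol.
Electrons per atom = n(e⁻)/n(Cr) = 0.1030 / 0.03423 = 3.01 ≈ 3, so the ion is Cr³⁺.

+3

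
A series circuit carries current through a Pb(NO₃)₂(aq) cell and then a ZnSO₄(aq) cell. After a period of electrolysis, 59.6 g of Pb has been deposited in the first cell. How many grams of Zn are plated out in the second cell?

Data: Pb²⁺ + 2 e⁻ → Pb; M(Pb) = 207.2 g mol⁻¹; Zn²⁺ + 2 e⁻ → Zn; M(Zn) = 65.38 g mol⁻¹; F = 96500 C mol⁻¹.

18.8 g

n(Pb) = 59.6 / 207.2 = 0.2876 mol.
Since Pb²⁺ + 2 e⁻ → Pb, n(e⁻) passed = 2 × 0.2876 = 0.5753 mol.
Cells in series carry the same charge, so the same 0.5753 mol of electrons passes through cell 2.
Zn²⁺ + 2 e⁻ → Zn, so n(Zn) = 0.5753 / 2 = 0.2876 mol.
m(Zn) = 0.2876 × 65.38 = 18.8 g.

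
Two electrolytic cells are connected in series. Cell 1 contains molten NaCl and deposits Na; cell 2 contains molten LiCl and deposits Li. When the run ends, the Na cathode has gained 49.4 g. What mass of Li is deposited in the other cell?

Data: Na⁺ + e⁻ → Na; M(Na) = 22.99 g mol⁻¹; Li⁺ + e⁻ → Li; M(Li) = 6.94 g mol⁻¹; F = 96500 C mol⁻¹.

14.9 g

n(Na) = 49.4 / 22.99 = 2.149 mol.
Since Na⁺ + e⁻ → Na, n(e⁻) passed = 1 × 2.149 = 2.149 mol.
Cells in series carry the same charge, so the same 2.149 mol of electrons passes through cell 2.
Li⁺ + e⁻ → Li, so n(Li) = 2.149 / 1 = 2.149 mol.
m(Li) = 2.149 × 6.94 = 14.9 g.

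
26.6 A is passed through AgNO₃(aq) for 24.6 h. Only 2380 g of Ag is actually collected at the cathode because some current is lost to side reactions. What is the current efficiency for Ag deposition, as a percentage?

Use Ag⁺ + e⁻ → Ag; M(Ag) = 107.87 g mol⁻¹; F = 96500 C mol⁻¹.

90.4 %

Q = I·t = 26.60 × 88560 = 2356000 C; n(e⁻) = 2356000/96500 = 24.41 mol.
Theoretical n(Ag) = n(e⁻)/1 = 24.41 mol, i.e. m_theo = 24.41 × 107.87 = 2633 g.
Efficiency = m_actual / m_theo = 2380 / 2633 = 90.4 %.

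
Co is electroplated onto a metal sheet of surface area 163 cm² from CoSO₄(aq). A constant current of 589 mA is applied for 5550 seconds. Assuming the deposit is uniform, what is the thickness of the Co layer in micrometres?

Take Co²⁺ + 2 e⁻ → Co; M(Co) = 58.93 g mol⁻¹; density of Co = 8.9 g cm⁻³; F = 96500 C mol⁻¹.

6.88 μm

Q = I·t = 0.5890 × 5550.0 = 3269 C; n(e⁻) = 0.03388 mol.
n(Co) = n(e⁻)/2 = 0.01694 mol, so m = 0.01694 × 58.93 = 0.9981 g.
Volume = m/ρ = 0.9981 / 8.9 = 0.1121 cm³.
Thickness = V/A = 0.1121 / 163 = 6.88 × 10⁻⁴ cm = 6.88 μm.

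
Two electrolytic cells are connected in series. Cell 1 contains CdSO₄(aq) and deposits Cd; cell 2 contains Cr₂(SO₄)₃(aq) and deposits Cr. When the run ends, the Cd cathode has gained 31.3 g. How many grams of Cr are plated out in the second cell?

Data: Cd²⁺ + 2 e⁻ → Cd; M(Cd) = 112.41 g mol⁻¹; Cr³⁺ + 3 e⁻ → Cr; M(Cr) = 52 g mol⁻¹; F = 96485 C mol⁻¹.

9.65 g

n(Cd) = 31.3 / 112.41 = 0.2784 mol.
Since Cd²⁺ + 2 e⁻ → Cd, n(e⁻) passed = 2 × 0.2784 = 0.5569 mol.
Cells in series carry the same charge, so the same 0.5569 mol of electrons passes through cell 2.
Cr³⁺ + 3 e⁻ → Cr, so n(Cr) = 0.5569 / 3 = 0.1856 mol.
m(Cr) = 0.1856 × 52 = 9.65 g.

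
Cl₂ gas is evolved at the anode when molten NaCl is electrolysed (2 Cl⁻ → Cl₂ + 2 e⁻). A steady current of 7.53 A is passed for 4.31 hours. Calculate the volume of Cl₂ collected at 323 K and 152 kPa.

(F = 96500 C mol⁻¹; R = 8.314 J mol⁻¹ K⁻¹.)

10.7 L

Q = I·t = 7.530 A × 15516 s = 116800 C.
n(e⁻) = Q/F = 116800 / 96500 = 1.211 mol.
2 electrons are transferred per Cl₂ molecule, so n(Cl₂) = 1.211 / 2 = 0.6054 mol.
V = nRT/P = (0.6054 × 8.314 × 323) / (152 × 10³ Pa) = 0.0107 m³ = 10.7 L.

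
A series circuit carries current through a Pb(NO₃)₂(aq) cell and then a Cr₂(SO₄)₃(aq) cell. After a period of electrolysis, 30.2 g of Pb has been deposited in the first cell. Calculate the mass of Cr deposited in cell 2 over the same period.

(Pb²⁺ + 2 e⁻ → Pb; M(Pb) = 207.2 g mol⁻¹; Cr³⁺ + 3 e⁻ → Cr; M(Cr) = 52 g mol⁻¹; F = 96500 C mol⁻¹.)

5.05 g

n(Pb) = 30.2 / 207.2 = 0.1458 mol.
Since Pb²⁺ + 2 e⁻ → Pb, n(e⁻) passed = 2 × 0.1458 = 0.2915 mol.
Cells in series carry the same charge, so the same 0.2915 mol of electrons passes through cell 2.
Cr³⁺ + 3 e⁻ → Cr, so n(Cr) = 0.2915 / 3 = 0.09717 mol.
m(Cr) = 0.09717 × 52 = 5.05 g.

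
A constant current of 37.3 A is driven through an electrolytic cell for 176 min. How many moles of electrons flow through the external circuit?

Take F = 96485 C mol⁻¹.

Q = I·t = 37.30 A × 10560 s = 393900 C.
n(e⁻) = Q/F = 393900 / 96485 = 4.08 mol.

4.08 mol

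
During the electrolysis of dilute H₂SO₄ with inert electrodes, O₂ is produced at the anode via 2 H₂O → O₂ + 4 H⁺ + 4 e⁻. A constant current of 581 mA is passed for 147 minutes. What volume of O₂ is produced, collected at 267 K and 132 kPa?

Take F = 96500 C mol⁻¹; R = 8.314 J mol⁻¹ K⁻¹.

0.223 L

Q = I·t = 0.5810 A × 8820.0 s = 5124 C.
n(e⁻) = Q/F = 5124 / 96500 = 0.05310 mol.
4 electrons are transferred per O₂ molecule, so n(O₂) = 0.05310 / 4 = 0.01328 mol.
V = nRT/P = (0.01328 × 8.314 × 267) / (132 × 10³ Pa) = 2.23 × 10⁻⁴ m³ = 0.223 L.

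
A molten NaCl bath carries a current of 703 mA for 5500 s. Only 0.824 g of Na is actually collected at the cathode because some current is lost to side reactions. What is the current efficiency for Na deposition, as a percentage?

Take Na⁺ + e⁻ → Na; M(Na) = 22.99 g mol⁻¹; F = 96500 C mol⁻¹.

89.5 %

Q = I·t = 0.7030 × 5500.0 = 3866 C; n(e⁻) = 3866/96500 = 0.04007 mol.
Theoretical n(Na) = n(e⁻)/1 = 0.04007 mol, i.e. m_theo = 0.04007 × 22.99 = 0.9211 g.
Efficiency = m_actual / m_theo = 0.824 / 0.9211 = 89.5 %.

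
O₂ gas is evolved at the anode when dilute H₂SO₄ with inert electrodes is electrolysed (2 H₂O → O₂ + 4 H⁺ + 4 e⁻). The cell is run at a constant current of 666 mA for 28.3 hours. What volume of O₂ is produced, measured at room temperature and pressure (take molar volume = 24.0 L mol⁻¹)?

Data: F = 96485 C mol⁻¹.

Q = I·t = 0.6660 A × 101880 s = 67850 C.
n(e⁻) = Q/F = 67850 / 96485 = 0.7032 mol.
4 electrons are transferred per O₂ molecule, so n(O₂) = 0.7032 / 4 = 0.1758 mol.
V = n × V_m = 0.1758 × 24.0 = 4.22 L.

4.22 L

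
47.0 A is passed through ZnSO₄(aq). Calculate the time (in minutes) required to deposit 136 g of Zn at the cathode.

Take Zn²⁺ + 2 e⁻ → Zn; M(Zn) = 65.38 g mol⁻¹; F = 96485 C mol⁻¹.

142 min

n(Zn) = m/M = 136 / 65.38 = 2.080 mol.
Each Zn atom requires 2 electrons, so n(e⁻) = 2 × 2.080 = 4.160 mol.
Q = n(e⁻)·F = 4.160 × 96485 = 401400 C.
t = Q/I = 401400 / 47.00 A = 8541 s = 142 min.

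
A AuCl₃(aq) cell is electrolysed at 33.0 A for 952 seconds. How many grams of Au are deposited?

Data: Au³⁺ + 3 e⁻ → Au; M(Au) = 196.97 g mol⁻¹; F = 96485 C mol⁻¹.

21.4 g

Q = I·t = 33.00 A × 952.00 s = 31420 C.
n(e⁻) = Q/F = 31420 / 96485 = 0.3256 mol.
Au³⁺ + 3 e⁻ → Au, so n(Au) = n(e⁻)/3 = 0.1085 mol.
m = n·M = 0.1085 × 196.97 = 21.4 g.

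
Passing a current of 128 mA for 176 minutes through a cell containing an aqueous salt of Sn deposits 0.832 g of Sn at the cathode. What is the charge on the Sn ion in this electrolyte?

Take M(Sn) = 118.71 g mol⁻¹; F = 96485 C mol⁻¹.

+2

Q = I·t = 0.1280 A × 10560 s = 1352 C, so n(e⁻) = 1352/96485 = 0.01401 mol.
n(Sn) deposited = 0.832 / 118.71 = 0.007009 mol.
Electrons per atom = n(e⁻)/n(Sn) = 0.01401 / 0.007009 = 2.00 ≈ 2, so the ion is Sn²⁺.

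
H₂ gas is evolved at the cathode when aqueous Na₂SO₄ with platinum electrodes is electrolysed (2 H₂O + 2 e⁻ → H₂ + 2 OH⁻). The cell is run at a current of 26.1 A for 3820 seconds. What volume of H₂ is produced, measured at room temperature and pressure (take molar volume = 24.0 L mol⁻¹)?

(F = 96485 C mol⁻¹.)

12.4 L

Q = I·t = 26.10 A × 3820.0 s = 99700 C.
n(e⁻) = Q/F = 99700 / 96485 = 1.033 mol.
2 electrons are transferred per H₂ molecule, so n(H₂) = 1.033 / 2 = 0.5167 mol.
V = n × V_m = 0.5167 × 24.0 = 12.4 L.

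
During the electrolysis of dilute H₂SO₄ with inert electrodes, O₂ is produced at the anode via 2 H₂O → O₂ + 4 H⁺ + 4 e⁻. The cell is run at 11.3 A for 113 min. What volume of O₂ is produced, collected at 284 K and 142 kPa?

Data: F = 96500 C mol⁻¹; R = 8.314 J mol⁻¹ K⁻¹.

3.30 L

Q = I·t = 11.30 A × 6780.0 s = 76610 C.
n(e⁻) = Q/F = 76610 / 96500 = 0.7939 mol.
4 electrons are transferred per O₂ molecule, so n(O₂) = 0.7939 / 4 = 0.1985 mol.
V = nRT/P = (0.1985 × 8.314 × 284) / (142 × 10³ Pa) = 0.00330 m³ = 3.30 L.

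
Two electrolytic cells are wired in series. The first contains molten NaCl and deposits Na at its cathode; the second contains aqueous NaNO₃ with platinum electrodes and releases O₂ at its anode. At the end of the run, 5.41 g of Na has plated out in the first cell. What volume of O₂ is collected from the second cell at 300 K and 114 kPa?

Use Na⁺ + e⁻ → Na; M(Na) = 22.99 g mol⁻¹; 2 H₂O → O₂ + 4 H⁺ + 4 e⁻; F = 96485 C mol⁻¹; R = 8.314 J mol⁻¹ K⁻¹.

n(Na) = 5.41 / 22.99 = 0.2353 mol, so n(e⁻) = 1 × 0.2353 = 0.2353 mol.
The cells are in series, so the same 0.2353 mol of electrons passes through the second cell.
2 H₂O → O₂ + 4 H⁺ + 4 e⁻ — 4 mol e⁻ per mol O₂, so n(O₂) = 0.2353/4 = 0.05883 mol.
V = nRT/P = (0.05883 × 8.314 × 300) / (114 × 10³) = 0.00129 m³ = 1.29 L.

1.29 L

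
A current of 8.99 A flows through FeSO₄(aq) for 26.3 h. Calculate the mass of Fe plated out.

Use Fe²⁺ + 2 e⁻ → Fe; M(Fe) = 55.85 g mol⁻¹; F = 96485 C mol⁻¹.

246 g

Q = I·t = 8.990 A × 94680 s = 851200 C.
n(e⁻) = Q/F = 851200 / 96485 = 8.822 mol.
Fe²⁺ + 2 e⁻ → Fe, so n(Fe) = n(e⁻)/2 = 4.411 mol.
m = n·M = 4.411 × 55.85 = 246 g.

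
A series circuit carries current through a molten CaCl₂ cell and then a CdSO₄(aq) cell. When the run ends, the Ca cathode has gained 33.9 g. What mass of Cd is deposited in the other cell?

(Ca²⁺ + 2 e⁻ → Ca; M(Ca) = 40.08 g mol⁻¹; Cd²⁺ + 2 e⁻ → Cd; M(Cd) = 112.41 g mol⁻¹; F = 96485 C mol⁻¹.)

n(Ca) = 33.9 / 40.08 = 0.8458 mol.
Since Ca²⁺ + 2 e⁻ → Ca, n(e⁻) passed = 2 × 0.8458 = 1.692 mol.
Cells in series carry the same charge, so the same 1.692 mol of electrons passes through cell 2.
Cd²⁺ + 2 e⁻ → Cd, so n(Cd) = 1.692 / 2 = 0.8458 mol.
m(Cd) = 0.8458 × 112.41 = 95.1 g.

95.1 g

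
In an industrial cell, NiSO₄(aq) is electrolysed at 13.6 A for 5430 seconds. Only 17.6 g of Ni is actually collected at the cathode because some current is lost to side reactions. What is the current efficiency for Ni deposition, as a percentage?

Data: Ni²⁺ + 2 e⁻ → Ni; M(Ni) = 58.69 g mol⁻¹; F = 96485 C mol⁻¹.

78.4 %

Q = I·t = 13.60 × 5430.0 = 73850 C; n(e⁻) = 73850/96485 = 0.7654 mol.
Theoretical n(Ni) = n(e⁻)/2 = 0.3827 mol, i.e. m_theo = 0.3827 × 58.69 = 22.46 g.
Efficiency = m_actual / m_theo = 17.6 / 22.46 = 78.4 %.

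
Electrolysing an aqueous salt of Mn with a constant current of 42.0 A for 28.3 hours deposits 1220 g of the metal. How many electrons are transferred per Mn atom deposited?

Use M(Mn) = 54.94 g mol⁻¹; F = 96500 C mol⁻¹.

2

Q = I·t = 42.00 A × 101880 s = 4279000 C, so n(e⁻) = 4279000/96500 = 44.34 mol.
n(Mn) deposited = 1220 / 54.94 = 22.21 mol.
Electrons per atom = n(e⁻)/n(Mn) = 44.34 / 22.21 = 2.00 ≈ 2, so the ion is Mn²⁺.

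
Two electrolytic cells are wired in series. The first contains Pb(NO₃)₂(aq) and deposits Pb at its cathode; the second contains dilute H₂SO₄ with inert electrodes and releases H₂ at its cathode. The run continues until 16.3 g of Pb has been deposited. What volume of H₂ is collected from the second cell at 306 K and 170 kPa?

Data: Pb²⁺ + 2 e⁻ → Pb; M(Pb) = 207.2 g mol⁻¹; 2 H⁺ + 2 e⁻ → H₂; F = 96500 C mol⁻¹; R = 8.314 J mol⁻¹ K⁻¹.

n(Pb) = 16.3 / 207.2 = 0.07867 mol, so n(e⁻) = 2 × 0.07867 = 0.1573 mol.
The cells are in series, so the same 0.1573 mol of electrons passes through the second cell.
2 H⁺ + 2 e⁻ → H₂ — 2 mol e⁻ per mol H₂, so n(H₂) = 0.1573/2 = 0.07867 mol.
V = nRT/P = (0.07867 × 8.314 × 306) / (170 × 10³) = 0.00118 m³ = 1.18 L.

1.18 L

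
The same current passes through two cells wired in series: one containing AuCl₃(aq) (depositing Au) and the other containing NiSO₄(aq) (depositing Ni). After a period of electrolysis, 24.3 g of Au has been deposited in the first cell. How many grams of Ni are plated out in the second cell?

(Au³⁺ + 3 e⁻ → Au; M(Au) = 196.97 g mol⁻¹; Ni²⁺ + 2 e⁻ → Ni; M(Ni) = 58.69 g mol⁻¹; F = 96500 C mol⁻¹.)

10.9 g

n(Au) = 24.3 / 196.97 = 0.1234 mol.
Since Au³⁺ + 3 e⁻ → Au, n(e⁻) passed = 3 × 0.1234 = 0.3701 mol.
Cells in series carry the same charge, so the same 0.3701 mol of electrons passes through cell 2.
Ni²⁺ + 2 e⁻ → Ni, so n(Ni) = 0.3701 / 2 = 0.1851 mol.
m(Ni) = 0.1851 × 58.69 = 10.9 g.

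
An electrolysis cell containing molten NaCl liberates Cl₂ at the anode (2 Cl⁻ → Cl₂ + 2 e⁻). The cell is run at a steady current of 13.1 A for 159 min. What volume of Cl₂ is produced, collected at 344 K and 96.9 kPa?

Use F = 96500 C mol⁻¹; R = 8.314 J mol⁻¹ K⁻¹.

Q = I·t = 13.10 A × 9540.0 s = 125000 C.
n(e⁻) = Q/F = 125000 / 96500 = 1.295 mol.
2 electrons are transferred per Cl₂ molecule, so n(Cl₂) = 1.295 / 2 = 0.6475 mol.
V = nRT/P = (0.6475 × 8.314 × 344) / (96.9 × 10³ Pa) = 0.0191 m³ = 19.1 L.

19.1 L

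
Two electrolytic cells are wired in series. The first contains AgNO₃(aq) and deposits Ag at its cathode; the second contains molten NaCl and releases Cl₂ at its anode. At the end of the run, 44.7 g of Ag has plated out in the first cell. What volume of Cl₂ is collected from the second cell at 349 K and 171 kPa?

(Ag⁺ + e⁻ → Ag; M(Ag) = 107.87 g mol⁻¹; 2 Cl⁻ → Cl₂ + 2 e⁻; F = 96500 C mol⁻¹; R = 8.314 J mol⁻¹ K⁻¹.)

n(Ag) = 44.7 / 107.87 = 0.4144 mol, so n(e⁻) = 1 × 0.4144 = 0.4144 mol.
The cells are in series, so the same 0.4144 mol of electrons passes through the second cell.
2 Cl⁻ → Cl₂ + 2 e⁻ — 2 mol e⁻ per mol Cl₂, so n(Cl₂) = 0.4144/2 = 0.2072 mol.
V = nRT/P = (0.2072 × 8.314 × 349) / (171 × 10³) = 0.00352 m³ = 3.52 L.

3.52 L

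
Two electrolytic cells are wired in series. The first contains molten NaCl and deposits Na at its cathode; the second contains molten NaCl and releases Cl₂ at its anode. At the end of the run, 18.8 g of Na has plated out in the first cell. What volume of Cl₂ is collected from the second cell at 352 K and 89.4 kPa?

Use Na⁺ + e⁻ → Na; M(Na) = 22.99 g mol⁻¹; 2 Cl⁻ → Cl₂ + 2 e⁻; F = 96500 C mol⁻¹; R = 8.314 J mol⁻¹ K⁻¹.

n(Na) = 18.8 / 22.99 = 0.8177 mol, so n(e⁻) = 1 × 0.8177 = 0.8177 mol.
The cells are in series, so the same 0.8177 mol of electrons passes through the second cell.
2 Cl⁻ → Cl₂ + 2 e⁻ — 2 mol e⁻ per mol Cl₂, so n(Cl₂) = 0.8177/2 = 0.4089 mol.
V = nRT/P = (0.4089 × 8.314 × 352) / (89.4 × 10³) = 0.0134 m³ = 13.4 L.

13.4 L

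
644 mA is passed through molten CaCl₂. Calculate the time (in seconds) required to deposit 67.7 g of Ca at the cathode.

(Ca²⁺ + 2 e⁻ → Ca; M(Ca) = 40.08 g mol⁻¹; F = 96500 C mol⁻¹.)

5.06 × 10⁵ s

n(Ca) = m/M = 67.7 / 40.08 = 1.689 mol.
Each Ca atom requires 2 electrons, so n(e⁻) = 2 × 1.689 = 3.378 mol.
Q = n(e⁻)·F = 3.378 × 96500 = 326000 C.
t = Q/I = 326000 / 0.6440 A = 506200 s.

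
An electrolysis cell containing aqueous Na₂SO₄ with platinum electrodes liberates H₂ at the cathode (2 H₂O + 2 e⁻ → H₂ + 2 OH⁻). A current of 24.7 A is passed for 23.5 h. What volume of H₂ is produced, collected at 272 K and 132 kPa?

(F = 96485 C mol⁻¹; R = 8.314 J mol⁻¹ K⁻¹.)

Q = I·t = 24.70 A × 84600 s = 2090000 C.
n(e⁻) = Q/F = 2090000 / 96485 = 21.66 mol.
2 electrons are transferred per H₂ molecule, so n(H₂) = 21.66 / 2 = 10.83 mol.
V = nRT/P = (10.83 × 8.314 × 272) / (132 × 10³ Pa) = 0.186 m³ = 186 L.

186 L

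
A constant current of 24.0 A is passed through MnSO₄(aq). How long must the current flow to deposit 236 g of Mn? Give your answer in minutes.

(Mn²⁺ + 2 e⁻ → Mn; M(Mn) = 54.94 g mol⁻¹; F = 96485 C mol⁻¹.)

n(Mn) = m/M = 236 / 54.94 = 4.296 mol.
Each Mn atom requires 2 electrons, so n(e⁻) = 2 × 4.296 = 8.591 mol.
Q = n(e⁻)·F = 8.591 × 96485 = 828900 C.
t = Q/I = 828900 / 24.00 A = 34540 s = 576 min.

576 min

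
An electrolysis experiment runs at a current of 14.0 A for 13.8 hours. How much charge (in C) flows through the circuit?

6.96 × 10⁵ C

Q = I·t = 14.00 A × 49680 s = 6.96 × 10⁵ C.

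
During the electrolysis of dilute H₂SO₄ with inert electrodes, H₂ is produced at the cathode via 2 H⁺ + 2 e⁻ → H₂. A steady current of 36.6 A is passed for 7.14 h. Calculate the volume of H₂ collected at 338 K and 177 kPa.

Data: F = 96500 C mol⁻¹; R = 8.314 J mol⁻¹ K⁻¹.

Q = I·t = 36.60 A × 25704 s = 940800 C.
n(e⁻) = Q/F = 940800 / 96500 = 9.749 mol.
2 electrons are transferred per H₂ molecule, so n(H₂) = 9.749 / 2 = 4.874 mol.
V = nRT/P = (4.874 × 8.314 × 338) / (177 × 10³ Pa) = 0.0774 m³ = 77.4 L.

77.4 L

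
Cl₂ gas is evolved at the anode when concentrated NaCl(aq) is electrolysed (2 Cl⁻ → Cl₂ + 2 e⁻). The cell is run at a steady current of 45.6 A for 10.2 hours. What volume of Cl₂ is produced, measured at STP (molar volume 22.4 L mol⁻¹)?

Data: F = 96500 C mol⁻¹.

Q = I·t = 45.60 A × 36720 s = 1674000 C.
n(e⁻) = Q/F = 1674000 / 96500 = 17.35 mol.
2 electrons are transferred per Cl₂ molecule, so n(Cl₂) = 17.35 / 2 = 8.676 mol.
V = n × V_m = 8.676 × 22.4 = 194 L.

194 L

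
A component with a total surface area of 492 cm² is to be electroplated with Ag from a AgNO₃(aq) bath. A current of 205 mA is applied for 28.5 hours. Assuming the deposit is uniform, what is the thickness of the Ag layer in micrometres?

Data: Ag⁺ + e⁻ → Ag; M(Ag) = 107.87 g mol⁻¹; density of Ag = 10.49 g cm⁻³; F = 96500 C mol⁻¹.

Q = I·t = 0.2050 × 102600 = 21030 C; n(e⁻) = 0.2180 mol.
n(Ag) = n(e⁻)/1 = 0.2180 mol, so m = 0.2180 × 107.87 = 23.51 g.
Volume = m/ρ = 23.51 / 10.49 = 2.241 cm³.
Thickness = V/A = 2.241 / 492 = 0.00456 cm = 45.6 μm.

45.6 μm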